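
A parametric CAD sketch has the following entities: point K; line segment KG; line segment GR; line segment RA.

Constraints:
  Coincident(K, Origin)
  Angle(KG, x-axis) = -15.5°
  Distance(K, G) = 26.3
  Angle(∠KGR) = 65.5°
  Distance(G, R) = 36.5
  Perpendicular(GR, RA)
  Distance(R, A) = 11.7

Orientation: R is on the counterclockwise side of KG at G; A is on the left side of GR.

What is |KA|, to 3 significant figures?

28.4

∠KGR = 65.5°, so GR runs at -15.5° + (180° − 65.5°) = 99.0° from the x-axis; with |GR| = 36.5, R = G + 36.5·(cos 99.0°, sin 99.0°) = (19.6, 29.0). GR ⟂ RA; with |RA| = 11.7 on the left of GR, A = R + 11.7·(-0.988, -0.156) = (8.08, 27.2). Then |KA| = |A − K| = 28.4.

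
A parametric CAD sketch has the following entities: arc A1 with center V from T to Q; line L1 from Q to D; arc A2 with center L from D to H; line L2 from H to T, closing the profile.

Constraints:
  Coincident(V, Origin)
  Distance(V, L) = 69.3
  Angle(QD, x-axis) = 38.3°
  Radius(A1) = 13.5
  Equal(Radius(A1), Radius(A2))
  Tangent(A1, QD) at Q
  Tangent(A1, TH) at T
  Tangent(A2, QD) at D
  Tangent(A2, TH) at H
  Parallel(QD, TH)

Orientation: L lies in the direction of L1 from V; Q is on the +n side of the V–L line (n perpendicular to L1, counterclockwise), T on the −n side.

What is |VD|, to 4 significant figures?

70.60

The slot axis is L1's direction at 38.3°, so u = (cos 38.3°, sin 38.3°) = (0.7848, 0.6198) and n = (−sin 38.3°, cos 38.3°) = (-0.6198, 0.7848). V is at the origin and L lies 69.3 along u from V, so L = 69.3·u = (54.39, 42.95). Tangency of A1 to both parallel lines with radius 13.5 puts Q and T at V ± 13.5·n: Q = (-8.367, 10.59), T = (8.367, -10.59). Equal radii place D and H the same way about L: D = L + 13.5·n = (46.02, 53.55), H = L − 13.5·n = (62.75, 32.36). Then |VD| = |D − V| = 70.60.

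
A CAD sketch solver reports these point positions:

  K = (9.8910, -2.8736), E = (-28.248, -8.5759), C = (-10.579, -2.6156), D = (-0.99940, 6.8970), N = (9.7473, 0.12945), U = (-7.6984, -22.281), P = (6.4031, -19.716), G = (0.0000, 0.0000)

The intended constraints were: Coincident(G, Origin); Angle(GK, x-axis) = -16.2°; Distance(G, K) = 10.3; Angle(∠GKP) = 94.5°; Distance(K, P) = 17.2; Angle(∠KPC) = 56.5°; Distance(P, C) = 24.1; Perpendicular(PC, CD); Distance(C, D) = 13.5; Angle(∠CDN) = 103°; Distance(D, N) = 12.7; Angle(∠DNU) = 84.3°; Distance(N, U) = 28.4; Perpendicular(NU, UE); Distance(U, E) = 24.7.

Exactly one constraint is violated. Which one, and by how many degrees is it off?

Perpendicular(NU, UE) — off by 4.20°.

G = (0.00, 0.00) ✓; GK at -16.20° ✓; |GK| = 10.30 ✓; ∠GKP = 94.50° ✓; |KP| = 17.20 ✓; ∠KPC = 56.50° ✓; |PC| = 24.10 ✓; ∠(PC, CD) = 90.00° ✓; |CD| = 13.50 ✓; ∠CDN = 103.0° ✓; |DN| = 12.70 ✓; ∠DNU = 84.30° ✓; |NU| = 28.40 ✓; ∠(NU, UE) = 85.80° ✗; |UE| = 24.70 ✓.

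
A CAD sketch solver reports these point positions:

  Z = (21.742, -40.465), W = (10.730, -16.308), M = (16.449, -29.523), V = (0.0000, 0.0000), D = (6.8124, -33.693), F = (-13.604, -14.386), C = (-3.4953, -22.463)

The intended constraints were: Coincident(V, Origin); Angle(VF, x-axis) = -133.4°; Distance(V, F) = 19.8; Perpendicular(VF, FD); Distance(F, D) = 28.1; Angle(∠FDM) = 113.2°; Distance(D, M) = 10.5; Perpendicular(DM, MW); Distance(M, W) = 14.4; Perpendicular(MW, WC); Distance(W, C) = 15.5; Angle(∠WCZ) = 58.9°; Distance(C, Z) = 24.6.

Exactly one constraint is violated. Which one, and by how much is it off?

Distance(C, Z) = 24.6 — off by 6.40.

V = (0.00, 0.00) ✓; VF at -133.4° ✓; |VF| = 19.80 ✓; ∠(VF, FD) = 90.00° ✓; |FD| = 28.10 ✓; ∠FDM = 113.2° ✓; |DM| = 10.50 ✓; ∠(DM, MW) = 90.00° ✓; |MW| = 14.40 ✓; ∠(MW, WC) = 90.00° ✓; |WC| = 15.50 ✓; ∠WCZ = 58.90° ✓; |CZ| = 31.00 ✗.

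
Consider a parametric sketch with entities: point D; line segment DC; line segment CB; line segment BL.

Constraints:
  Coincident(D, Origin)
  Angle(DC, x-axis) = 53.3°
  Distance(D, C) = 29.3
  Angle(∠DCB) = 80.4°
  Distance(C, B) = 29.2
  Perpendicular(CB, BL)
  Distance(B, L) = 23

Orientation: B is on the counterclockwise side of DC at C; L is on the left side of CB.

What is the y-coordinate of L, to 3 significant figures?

16.3

D is at the origin; DC runs at 53.3° with length 29.3, so C = 29.3·(cos 53.3°, sin 53.3°) = (17.5, 23.5). ∠DCB = 80.4°, so CB runs at 53.3° + (180° − 80.4°) = 153° from the x-axis; with |CB| = 29.2, B = C + 29.2·(cos 153°, sin 153°) = (-8.48, 36.8). CB ⟂ BL; with |BL| = 23.0 on the left of CB, L = B + 23.0·(-0.456, -0.890) = (-19.0, 16.3). So L.y = 16.3.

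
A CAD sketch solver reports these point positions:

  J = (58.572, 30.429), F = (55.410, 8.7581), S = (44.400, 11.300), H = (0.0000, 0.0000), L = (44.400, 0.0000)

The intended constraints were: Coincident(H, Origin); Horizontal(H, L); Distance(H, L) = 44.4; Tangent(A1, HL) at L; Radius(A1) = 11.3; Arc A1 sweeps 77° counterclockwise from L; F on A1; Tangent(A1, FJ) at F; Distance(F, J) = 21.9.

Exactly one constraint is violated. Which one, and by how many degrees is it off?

Tangent(A1, FJ) at F — off by 4.70°.

H = (0.00, 0.00) ✓; H.y = 0.00, L.y = 0.00 ✓; |HL| = 44.40 ✓; ∠(SL, LH) = 90.00° ✓; |SL| = 11.30 ✓; bearing(S→F) − bearing(S→L) = 77.00° ✓; |SF| = 11.30 ✓; ∠(SF, FJ) = 85.30° ✗; |FJ| = 21.90 ✓.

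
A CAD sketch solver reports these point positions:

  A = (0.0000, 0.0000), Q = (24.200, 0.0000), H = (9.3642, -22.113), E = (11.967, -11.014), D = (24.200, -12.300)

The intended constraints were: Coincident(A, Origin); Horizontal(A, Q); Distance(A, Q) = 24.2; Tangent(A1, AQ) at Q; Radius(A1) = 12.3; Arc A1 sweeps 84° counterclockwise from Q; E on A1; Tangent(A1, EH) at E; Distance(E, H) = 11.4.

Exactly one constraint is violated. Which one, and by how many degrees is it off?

Tangent(A1, EH) at E — off by 7.20°.

A = (0.00, 0.00) ✓; A.y = 0.00, Q.y = 0.00 ✓; |AQ| = 24.20 ✓; ∠(DQ, QA) = 90.00° ✓; |DQ| = 12.30 ✓; bearing(D→E) − bearing(D→Q) = 84.00° ✓; |DE| = 12.30 ✓; ∠(DE, EH) = 97.20° ✗; |EH| = 11.40 ✓.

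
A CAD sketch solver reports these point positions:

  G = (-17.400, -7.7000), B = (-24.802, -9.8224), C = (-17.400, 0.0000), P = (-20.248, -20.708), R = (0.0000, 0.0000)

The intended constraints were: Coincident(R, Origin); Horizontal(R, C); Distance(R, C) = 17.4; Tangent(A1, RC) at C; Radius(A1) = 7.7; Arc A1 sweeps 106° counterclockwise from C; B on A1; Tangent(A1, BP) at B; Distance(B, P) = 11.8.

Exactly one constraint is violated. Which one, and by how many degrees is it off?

Tangent(A1, BP) at B — off by 6.70°.

R = (0.00, 0.00) ✓; R.y = 0.00, C.y = 0.00 ✓; |RC| = 17.40 ✓; ∠(GC, CR) = 90.00° ✓; |GC| = 7.700 ✓; bearing(G→B) − bearing(G→C) = 106.0° ✓; |GB| = 7.700 ✓; ∠(GB, BP) = 83.30° ✗; |BP| = 11.80 ✓.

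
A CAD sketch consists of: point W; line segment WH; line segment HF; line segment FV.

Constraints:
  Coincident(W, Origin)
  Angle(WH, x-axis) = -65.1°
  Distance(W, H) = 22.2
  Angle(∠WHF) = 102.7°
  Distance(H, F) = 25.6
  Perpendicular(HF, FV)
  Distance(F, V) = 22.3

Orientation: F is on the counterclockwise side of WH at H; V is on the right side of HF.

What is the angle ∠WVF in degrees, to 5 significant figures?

34.738°

∠WHF = 102.7°, so HF runs at -65.1° + (180° − 102.7°) = 12.200° from the x-axis; with |HF| = 25.6, F = H + 25.6·(cos 12.200°, sin 12.200°) = (34.369, -14.726). HF is perpendicular to FV; with |FV| = 22.3 on the right of HF, V = F + 22.3·(0.21132, -0.97742) = (39.081, -36.523). Then cos ∠WVF = VW·VF / (|VW||VF|), giving 34.738°.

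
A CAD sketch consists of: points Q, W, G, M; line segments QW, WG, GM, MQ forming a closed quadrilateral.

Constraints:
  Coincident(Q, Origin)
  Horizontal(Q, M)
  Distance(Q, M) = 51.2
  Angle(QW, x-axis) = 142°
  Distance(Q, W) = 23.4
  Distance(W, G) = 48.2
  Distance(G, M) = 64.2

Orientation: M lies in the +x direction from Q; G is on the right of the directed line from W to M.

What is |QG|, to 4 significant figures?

32.09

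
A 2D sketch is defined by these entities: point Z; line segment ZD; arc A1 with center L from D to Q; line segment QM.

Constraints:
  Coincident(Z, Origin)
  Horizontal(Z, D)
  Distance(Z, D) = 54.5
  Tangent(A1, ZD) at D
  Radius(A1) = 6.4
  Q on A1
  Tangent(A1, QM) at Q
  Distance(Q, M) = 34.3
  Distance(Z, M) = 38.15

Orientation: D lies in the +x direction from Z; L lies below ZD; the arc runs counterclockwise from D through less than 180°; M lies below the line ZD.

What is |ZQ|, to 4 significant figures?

49.83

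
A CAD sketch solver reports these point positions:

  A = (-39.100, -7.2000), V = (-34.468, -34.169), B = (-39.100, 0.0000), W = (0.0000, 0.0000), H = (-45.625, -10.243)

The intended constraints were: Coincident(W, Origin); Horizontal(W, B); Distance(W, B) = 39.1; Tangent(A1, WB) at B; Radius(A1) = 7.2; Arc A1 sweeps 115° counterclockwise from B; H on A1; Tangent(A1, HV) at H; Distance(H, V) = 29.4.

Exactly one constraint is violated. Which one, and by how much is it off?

Distance(H, V) = 29.4 — off by 3.00.

W = (0.00, 0.00) ✓; W.y = 0.00, B.y = 0.00 ✓; |WB| = 39.10 ✓; ∠(AB, BW) = 90.00° ✓; |AB| = 7.200 ✓; bearing(A→H) − bearing(A→B) = 115.0° ✓; |AH| = 7.200 ✓; ∠(AH, HV) = 90.00° ✓; |HV| = 26.40 ✗.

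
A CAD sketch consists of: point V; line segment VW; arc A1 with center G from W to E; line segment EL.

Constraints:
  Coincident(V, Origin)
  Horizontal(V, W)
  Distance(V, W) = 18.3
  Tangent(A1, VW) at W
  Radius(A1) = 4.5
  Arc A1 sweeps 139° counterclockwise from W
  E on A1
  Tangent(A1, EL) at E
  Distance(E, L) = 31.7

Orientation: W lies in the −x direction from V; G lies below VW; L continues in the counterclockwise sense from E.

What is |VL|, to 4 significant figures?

28.82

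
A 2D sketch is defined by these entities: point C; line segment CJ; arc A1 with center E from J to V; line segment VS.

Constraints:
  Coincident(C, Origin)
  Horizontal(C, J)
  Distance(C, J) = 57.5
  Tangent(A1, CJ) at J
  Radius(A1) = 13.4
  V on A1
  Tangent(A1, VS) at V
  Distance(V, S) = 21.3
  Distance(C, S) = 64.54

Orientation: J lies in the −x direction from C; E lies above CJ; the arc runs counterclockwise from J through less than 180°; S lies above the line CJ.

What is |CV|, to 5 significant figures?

48.367

Checks: |EV| = 13.40 ✓; ∠(EV, VS) = 90.00° ✓; |VS| = 21.30 ✓; |CS| = 64.54 ✓.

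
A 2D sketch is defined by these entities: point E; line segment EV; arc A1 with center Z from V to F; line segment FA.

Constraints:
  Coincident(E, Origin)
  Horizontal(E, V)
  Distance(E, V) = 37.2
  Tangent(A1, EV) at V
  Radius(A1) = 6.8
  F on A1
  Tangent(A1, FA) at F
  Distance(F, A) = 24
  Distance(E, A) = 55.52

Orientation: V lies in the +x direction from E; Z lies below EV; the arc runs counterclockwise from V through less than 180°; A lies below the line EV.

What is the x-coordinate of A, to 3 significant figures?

46.8

E is at the origin; E and V share the same y with |EV| = 37.2 and V on the +x side, so V = (37.2, 0.00). The tangent condition forces ZV to be normal to EV, so Z = V + (0, -6.8) = (37.2, -6.80). Since ZF ⟂ FA (tangency), |ZA| = √(6.8² + 24.0²) = 24.9 regardless of where F sits on A1. So A lies on both circle(E, 55.52) and circle(Z, 24.9); the below-EV intersection is A = (46.8, -29.8). F is the foot of the tangent from A: F = (31.9, -11.0).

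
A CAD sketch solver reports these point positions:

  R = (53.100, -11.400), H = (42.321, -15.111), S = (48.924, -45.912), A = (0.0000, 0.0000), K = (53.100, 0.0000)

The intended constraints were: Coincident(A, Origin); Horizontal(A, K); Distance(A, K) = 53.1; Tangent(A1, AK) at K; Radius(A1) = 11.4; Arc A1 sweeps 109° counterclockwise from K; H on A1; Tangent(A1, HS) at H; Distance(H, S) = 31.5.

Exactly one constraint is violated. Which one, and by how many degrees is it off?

Tangent(A1, HS) at H — off by 6.90°.

A = (0.00, 0.00) ✓; A.y = 0.00, K.y = 0.00 ✓; |AK| = 53.10 ✓; ∠(RK, KA) = 90.00° ✓; |RK| = 11.40 ✓; bearing(R→H) − bearing(R→K) = 109.0° ✓; |RH| = 11.40 ✓; ∠(RH, HS) = 96.90° ✗; |HS| = 31.50 ✓.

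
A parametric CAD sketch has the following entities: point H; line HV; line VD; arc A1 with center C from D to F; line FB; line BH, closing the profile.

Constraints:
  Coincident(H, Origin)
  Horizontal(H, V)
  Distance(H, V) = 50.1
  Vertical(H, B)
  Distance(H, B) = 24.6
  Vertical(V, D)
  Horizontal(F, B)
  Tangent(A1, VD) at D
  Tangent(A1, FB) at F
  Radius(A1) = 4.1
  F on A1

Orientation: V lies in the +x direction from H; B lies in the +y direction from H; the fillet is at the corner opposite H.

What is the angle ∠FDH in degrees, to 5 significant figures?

67.253°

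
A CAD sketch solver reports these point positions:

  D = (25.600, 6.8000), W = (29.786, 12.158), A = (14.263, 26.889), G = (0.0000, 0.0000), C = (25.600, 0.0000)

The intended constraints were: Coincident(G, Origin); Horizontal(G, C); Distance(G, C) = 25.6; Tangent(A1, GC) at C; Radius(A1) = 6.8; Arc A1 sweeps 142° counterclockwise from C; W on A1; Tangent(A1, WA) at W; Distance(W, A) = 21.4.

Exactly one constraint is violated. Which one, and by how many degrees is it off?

Tangent(A1, WA) at W — off by 5.50°.

G = (0.00, 0.00) ✓; G.y = 0.00, C.y = 0.00 ✓; |GC| = 25.60 ✓; ∠(DC, CG) = 90.00° ✓; |DC| = 6.800 ✓; bearing(D→W) − bearing(D→C) = 142.0° ✓; |DW| = 6.799 ✓; ∠(DW, WA) = 95.50° ✗; |WA| = 21.40 ✓.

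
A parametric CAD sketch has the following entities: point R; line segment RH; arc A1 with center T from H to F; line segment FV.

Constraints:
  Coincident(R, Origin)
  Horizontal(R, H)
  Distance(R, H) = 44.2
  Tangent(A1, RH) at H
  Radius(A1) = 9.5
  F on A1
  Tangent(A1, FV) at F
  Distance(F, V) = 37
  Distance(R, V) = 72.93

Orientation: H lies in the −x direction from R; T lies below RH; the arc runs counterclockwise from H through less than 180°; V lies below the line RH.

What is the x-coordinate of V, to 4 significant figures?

-57.00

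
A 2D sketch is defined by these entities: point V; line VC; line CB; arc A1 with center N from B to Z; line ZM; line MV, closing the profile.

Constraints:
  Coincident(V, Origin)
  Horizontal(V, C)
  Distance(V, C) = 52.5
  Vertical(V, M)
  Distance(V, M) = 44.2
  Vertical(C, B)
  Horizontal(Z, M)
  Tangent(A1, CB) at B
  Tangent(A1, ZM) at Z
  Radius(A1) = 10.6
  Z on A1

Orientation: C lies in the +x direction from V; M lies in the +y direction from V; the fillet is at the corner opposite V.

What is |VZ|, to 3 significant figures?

60.9

The virtual corner opposite V is at (52.5, 44.2). Since A1 is tangent to CB there, NB ⟂ CB and since A1 is tangent to ZM there, NZ ⟂ ZM, with radius 10.6, so the center N sits 10.6 in from both sides at N = (41.9, 33.6). That places the tangent points at B = (52.5, 33.6) on CB and Z = (41.9, 44.2) on ZM. Then |VZ| = |Z − V| = 60.9.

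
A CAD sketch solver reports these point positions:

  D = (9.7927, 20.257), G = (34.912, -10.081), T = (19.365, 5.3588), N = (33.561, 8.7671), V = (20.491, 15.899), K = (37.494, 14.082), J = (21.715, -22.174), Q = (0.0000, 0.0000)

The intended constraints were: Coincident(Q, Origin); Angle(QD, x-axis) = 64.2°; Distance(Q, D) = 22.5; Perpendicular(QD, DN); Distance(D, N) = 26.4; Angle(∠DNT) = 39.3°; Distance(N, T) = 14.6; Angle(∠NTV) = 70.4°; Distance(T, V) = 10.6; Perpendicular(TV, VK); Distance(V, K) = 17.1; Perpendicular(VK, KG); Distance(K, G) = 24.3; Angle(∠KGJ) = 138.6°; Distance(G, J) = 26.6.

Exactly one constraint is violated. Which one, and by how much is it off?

Distance(G, J) = 26.6 — off by 8.70.

Q = (0.00, 0.00) ✓; QD at 64.20° ✓; |QD| = 22.50 ✓; ∠(QD, DN) = 90.00° ✓; |DN| = 26.40 ✓; ∠DNT = 39.30° ✓; |NT| = 14.60 ✓; ∠NTV = 70.40° ✓; |TV| = 10.60 ✓; ∠(TV, VK) = 90.00° ✓; |VK| = 17.10 ✓; ∠(VK, KG) = 90.00° ✓; |KG| = 24.30 ✓; ∠KGJ = 138.6° ✓; |GJ| = 17.90 ✗.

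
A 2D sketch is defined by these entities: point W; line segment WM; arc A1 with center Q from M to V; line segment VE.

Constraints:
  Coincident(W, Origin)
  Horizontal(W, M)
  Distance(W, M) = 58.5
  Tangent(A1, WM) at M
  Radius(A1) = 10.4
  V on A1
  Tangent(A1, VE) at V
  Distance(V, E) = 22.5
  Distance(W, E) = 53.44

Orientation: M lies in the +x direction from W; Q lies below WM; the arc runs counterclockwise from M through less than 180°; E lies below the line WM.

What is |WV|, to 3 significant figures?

49.0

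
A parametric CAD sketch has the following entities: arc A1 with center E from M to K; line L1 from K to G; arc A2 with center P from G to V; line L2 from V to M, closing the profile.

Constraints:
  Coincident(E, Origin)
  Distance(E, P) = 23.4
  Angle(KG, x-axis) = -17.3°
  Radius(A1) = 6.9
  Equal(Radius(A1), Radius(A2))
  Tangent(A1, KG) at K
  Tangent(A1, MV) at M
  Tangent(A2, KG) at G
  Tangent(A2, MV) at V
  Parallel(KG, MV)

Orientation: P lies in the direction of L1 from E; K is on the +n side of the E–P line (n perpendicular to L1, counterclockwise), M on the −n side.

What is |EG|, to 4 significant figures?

24.40

The slot axis is L1's direction at -17.3°, so u = (cos -17.3°, sin -17.3°) = (0.9548, -0.2974) and n = (−sin -17.3°, cos -17.3°) = (0.2974, 0.9548). E is at the origin and P lies 23.4 along u from E, so P = 23.4·u = (22.34, -6.959). Tangency of A1 to both parallel lines with radius 6.9 puts K and M at E ± 6.9·n: K = (2.052, 6.588), M = (-2.052, -6.588). Equal radii place G and V the same way about P: G = P + 6.9·n = (24.39, -0.3707), V = P − 6.9·n = (20.29, -13.55). Then |EG| = |G − E| = 24.40.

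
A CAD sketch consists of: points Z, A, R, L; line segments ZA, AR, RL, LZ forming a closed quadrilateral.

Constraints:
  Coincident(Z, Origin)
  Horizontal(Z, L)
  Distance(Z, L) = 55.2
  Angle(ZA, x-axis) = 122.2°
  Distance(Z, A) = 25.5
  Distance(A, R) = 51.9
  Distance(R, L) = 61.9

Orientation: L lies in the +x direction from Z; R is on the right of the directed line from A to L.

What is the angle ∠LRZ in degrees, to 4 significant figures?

63.09°

Z is at the origin; ZL is horizontal with |ZL| = 55.2 and L in +x, so L = (55.2, 0). ZA runs at 122.2° with |ZA| = 25.5, so A = (-13.59, 21.58). R is determined by |AR| = 51.9 and |RL| = 61.9 together: it lies at the intersection of circle(A, 51.9) and circle(L, 61.9). With |AL| = 72.09, the foot of the radical line on AL is 28.15 from A and the perpendicular offset is √(51.9² − 28.15²) = 43.60. Taking the right-of-AL solution: R = (0.2254, -28.45).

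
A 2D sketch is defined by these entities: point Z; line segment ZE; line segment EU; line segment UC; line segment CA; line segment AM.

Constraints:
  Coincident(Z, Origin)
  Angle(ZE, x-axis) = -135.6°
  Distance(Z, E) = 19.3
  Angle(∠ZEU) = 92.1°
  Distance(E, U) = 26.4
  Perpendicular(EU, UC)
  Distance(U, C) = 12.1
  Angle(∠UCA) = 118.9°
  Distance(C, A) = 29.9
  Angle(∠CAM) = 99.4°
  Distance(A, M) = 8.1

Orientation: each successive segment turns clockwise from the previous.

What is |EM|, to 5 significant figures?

20.755

Z is at the origin; ZE runs at -135.6° with length 19.3, so E = (-13.789, -13.504). ∠ZEU = 92.1° gives EU at 136.50° from the x-axis; with |EU| = 26.4, U = (-32.939, 4.6691). EU ⟂ UC, so UC runs at 46.500°; with |UC| = 12.1, C = (-24.610, 13.446). ∠UCA = 118.9° gives CA at -14.600° from the x-axis; with |CA| = 29.9, A = (4.3244, 5.9092). ∠CAM = 99.4° gives AM at -95.200° from the x-axis; with |AM| = 8.1, M = (3.5903, -2.1574). Then |EM| = |M − E| = 20.755.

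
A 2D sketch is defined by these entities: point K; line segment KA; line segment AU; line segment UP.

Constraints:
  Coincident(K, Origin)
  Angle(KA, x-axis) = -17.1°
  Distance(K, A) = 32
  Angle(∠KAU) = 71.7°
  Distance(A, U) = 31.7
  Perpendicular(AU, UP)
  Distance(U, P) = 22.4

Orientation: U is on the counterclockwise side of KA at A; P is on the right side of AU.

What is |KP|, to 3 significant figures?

57.1

K is at the origin; KA runs at -17.1° with length 32.0, so A = 32.0·(cos -17.1°, sin -17.1°) = (30.6, -9.41). ∠KAU = 71.7°, so AU runs at -17.1° + (180° − 71.7°) = 91.2° from the x-axis; with |AU| = 31.7, U = A + 31.7·(cos 91.2°, sin 91.2°) = (29.9, 22.3). AU is perpendicular to UP; with |UP| = 22.4 on the right of AU, P = U + 22.4·(1.00, 0.0209) = (52.3, 22.8). Then |KP| = |P − K| = 57.1.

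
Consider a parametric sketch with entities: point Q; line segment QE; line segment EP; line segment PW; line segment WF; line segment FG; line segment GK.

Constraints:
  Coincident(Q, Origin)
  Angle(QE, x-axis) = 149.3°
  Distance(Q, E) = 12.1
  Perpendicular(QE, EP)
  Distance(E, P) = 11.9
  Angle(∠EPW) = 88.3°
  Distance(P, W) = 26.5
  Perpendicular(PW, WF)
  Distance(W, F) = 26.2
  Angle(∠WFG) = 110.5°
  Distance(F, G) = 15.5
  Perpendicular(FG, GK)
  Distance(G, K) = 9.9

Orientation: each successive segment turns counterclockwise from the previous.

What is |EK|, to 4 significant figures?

13.27

∠WFG = 110.5° gives FG at 130.5° from the x-axis; with |FG| = 15.5, G = (9.333, 17.80). FG is perpendicular to GK, so GK runs at -139.5°; with |GK| = 9.9, K = (1.805, 11.37). Then |EK| = |K − E| = 13.27.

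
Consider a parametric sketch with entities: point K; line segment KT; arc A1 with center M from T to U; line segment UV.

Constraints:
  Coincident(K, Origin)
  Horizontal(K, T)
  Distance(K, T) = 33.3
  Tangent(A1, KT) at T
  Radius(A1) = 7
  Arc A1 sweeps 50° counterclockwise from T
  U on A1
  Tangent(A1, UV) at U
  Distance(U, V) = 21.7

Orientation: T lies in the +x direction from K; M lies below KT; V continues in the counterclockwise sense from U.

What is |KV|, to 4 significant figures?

23.69

On A1, T sits at bearing 90° from M; a 50° counterclockwise sweep puts U at bearing 140°, so U = M + 7.0·(cos 140°, sin 140°) = (27.94, -2.500). Tangency of A1 to UV means the radius MU is perpendicular to UV, so UV runs along (−sin 140°, cos 140°); with |UV| = 21.7, V = (13.99, -19.12). Then |KV| = |V − K| = 23.69.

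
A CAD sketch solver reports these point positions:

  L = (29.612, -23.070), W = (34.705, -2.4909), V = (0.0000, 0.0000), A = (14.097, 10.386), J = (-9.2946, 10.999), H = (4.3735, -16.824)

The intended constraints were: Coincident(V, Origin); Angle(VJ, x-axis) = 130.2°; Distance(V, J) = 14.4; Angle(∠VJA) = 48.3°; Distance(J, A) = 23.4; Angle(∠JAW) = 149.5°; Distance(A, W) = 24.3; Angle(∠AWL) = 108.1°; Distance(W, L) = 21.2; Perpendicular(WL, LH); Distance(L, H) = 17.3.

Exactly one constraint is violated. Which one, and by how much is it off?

Distance(L, H) = 17.3 — off by 8.70.

V = (0.00, 0.00) ✓; VJ at 130.2° ✓; |VJ| = 14.40 ✓; ∠VJA = 48.30° ✓; |JA| = 23.40 ✓; ∠JAW = 149.5° ✓; |AW| = 24.30 ✓; ∠AWL = 108.1° ✓; |WL| = 21.20 ✓; ∠(WL, LH) = 90.00° ✓; |LH| = 26.00 ✗.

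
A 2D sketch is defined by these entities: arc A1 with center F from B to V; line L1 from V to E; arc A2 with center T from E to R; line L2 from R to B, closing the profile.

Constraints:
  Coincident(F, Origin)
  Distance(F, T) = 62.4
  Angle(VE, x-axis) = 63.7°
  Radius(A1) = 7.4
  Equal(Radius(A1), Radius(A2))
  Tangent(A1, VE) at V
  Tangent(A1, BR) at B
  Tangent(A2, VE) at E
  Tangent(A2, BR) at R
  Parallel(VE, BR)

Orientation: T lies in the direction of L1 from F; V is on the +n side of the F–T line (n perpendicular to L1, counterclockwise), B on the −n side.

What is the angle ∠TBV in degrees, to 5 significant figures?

83.237°

F is at the origin and T lies 62.4 along u from F, so T = 62.4·u = (27.648, 55.941). Tangency of A1 to both parallel lines with radius 7.4 puts V and B at F ± 7.4·n: V = (-6.6340, 3.2787), B = (6.6340, -3.2787). Then cos ∠TBV = BT·BV / (|BT||BV|), giving 83.237°.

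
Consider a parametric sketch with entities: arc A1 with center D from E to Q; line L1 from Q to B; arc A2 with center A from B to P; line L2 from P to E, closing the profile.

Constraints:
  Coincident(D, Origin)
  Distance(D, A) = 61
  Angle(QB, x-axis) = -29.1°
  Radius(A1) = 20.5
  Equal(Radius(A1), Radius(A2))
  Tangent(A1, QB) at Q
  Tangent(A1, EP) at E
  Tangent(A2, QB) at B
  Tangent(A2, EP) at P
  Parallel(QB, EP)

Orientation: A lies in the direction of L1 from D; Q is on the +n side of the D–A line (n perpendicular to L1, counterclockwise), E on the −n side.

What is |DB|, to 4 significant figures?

64.35

The slot axis is L1's direction at -29.1°, so u = (cos -29.1°, sin -29.1°) = (0.8738, -0.4863) and n = (−sin -29.1°, cos -29.1°) = (0.4863, 0.8738). D is at the origin and A lies 61.0 along u from D, so A = 61.0·u = (53.30, -29.67). Tangency of A1 to both parallel lines with radius 20.5 puts Q and E at D ± 20.5·n: Q = (9.970, 17.91), E = (-9.970, -17.91). Equal radii place B and P the same way about A: B = A + 20.5·n = (63.27, -11.75), P = A − 20.5·n = (43.33, -47.58). Then |DB| = |B − D| = 64.35.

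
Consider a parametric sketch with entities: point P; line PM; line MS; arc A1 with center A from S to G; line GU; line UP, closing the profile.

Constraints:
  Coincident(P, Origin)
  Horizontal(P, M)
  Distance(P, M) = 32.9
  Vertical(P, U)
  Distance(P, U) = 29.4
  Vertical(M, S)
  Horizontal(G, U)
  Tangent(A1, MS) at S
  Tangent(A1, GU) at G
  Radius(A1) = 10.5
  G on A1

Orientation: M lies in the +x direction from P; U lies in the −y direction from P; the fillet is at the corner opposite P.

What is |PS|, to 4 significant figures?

37.94

P is at the origin; PM is horizontal with |PM| = 32.9 and M on the +x side, so M = (32.90, 0.000). PU is vertical with |PU| = 29.4 and U on the −y side, so U = (0.000, -29.40). The virtual corner opposite P is at (32.90, -29.40). The tangent condition forces AS to be normal to MS and the tangent condition forces AG to be normal to GU, with radius 10.5, so the center A sits 10.5 in from both sides at A = (22.40, -18.90). That places the tangent points at S = (32.90, -18.90) on MS and G = (22.40, -29.40) on GU. Then |PS| = |S − P| = 37.94.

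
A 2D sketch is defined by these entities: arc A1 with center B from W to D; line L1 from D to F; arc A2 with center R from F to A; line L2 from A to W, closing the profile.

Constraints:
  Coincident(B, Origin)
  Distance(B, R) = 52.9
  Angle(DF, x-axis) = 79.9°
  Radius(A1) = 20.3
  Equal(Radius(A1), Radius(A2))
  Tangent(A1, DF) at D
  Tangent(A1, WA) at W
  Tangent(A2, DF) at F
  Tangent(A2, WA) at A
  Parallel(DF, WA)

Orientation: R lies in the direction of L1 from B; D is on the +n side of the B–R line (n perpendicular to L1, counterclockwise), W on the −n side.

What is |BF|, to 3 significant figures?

56.7

The slot axis is L1's direction at 79.9°, so u = (cos 79.9°, sin 79.9°) = (0.175, 0.985) and n = (−sin 79.9°, cos 79.9°) = (-0.985, 0.175). B is at the origin and R lies 52.9 along u from B, so R = 52.9·u = (9.28, 52.1). Tangency of A1 to both parallel lines with radius 20.3 puts D and W at B ± 20.3·n: D = (-20.0, 3.56), W = (20.0, -3.56). Equal radii place F and A the same way about R: F = R + 20.3·n = (-10.7, 55.6), A = R − 20.3·n = (29.3, 48.5). Then |BF| = |F − B| = 56.7.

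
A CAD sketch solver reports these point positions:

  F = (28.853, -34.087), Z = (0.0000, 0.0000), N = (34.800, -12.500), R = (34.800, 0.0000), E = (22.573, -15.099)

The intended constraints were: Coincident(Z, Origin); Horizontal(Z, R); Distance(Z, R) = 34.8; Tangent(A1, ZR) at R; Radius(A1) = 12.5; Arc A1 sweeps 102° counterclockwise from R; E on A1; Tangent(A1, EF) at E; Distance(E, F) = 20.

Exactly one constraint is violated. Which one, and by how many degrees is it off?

Tangent(A1, EF) at E — off by 6.30°.

Z = (0.00, 0.00) ✓; Z.y = 0.00, R.y = 0.00 ✓; |ZR| = 34.80 ✓; ∠(NR, RZ) = 90.00° ✓; |NR| = 12.50 ✓; bearing(N→E) − bearing(N→R) = 102.0° ✓; |NE| = 12.50 ✓; ∠(NE, EF) = 83.70° ✗; |EF| = 20.00 ✓.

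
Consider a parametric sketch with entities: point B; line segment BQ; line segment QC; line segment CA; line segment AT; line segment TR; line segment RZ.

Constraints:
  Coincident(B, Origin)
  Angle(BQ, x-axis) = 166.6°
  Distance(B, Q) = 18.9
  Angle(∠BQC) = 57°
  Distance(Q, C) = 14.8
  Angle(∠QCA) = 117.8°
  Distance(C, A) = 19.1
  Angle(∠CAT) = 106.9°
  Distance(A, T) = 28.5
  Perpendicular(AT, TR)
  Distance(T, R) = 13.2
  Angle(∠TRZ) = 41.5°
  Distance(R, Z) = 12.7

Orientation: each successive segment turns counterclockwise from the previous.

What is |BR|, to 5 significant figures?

19.930

B is at the origin; BQ runs at 166.6° with length 18.9, so Q = (-18.385, 4.3800). ∠BQC = 57.0° gives QC at -70.400° from the x-axis; with |QC| = 14.8, C = (-13.421, -9.5624). ∠QCA = 117.8° gives CA at -8.2000° from the x-axis; with |CA| = 19.1, A = (5.4839, -12.287). ∠CAT = 106.9° gives AT at 64.900° from the x-axis; with |AT| = 28.5, T = (17.574, 13.522). The perpendicularity gives TR at right angles to AT, so TR runs at 154.90°; with |TR| = 13.2, R = (5.6201, 19.122). Then |BR| = |R − B| = 19.930.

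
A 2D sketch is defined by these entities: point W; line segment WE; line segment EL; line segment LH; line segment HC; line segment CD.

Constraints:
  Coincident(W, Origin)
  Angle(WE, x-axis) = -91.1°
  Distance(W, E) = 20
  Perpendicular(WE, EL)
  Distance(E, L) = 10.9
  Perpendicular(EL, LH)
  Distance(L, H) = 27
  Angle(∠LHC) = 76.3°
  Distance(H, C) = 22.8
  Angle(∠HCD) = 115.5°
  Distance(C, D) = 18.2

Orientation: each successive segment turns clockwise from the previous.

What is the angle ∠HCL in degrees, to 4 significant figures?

57.98°

W is at the origin; WE runs at -91.1° with length 20.0, so E = (-0.3839, -20.00). The perpendicularity gives EL at right angles to WE, so EL runs at 178.9°; with |EL| = 10.9, L = (-11.28, -19.79). EL is perpendicular to LH, so LH runs at 88.90°; with |LH| = 27.0, H = (-10.76, 7.208). ∠LHC = 76.3° gives HC at -14.80° from the x-axis; with |HC| = 22.8, C = (11.28, 1.384). Then cos ∠HCL = CH·CL / (|CH||CL|), giving 57.98°.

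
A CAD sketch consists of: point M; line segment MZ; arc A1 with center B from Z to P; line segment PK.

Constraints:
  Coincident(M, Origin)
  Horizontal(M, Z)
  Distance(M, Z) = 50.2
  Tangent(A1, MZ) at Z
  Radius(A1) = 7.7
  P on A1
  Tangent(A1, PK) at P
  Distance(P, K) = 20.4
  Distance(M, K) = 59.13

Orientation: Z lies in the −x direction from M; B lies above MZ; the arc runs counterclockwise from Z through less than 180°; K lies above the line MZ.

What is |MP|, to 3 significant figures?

44.5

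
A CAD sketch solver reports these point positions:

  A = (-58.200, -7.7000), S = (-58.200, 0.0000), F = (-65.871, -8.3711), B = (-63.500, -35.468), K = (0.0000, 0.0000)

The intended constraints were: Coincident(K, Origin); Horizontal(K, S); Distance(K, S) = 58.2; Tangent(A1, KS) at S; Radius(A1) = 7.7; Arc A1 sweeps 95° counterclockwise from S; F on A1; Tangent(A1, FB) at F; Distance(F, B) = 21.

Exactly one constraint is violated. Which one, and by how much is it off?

Distance(F, B) = 21 — off by 6.20.

K = (0.00, 0.00) ✓; K.y = 0.00, S.y = 0.00 ✓; |KS| = 58.20 ✓; ∠(AS, SK) = 90.00° ✓; |AS| = 7.700 ✓; bearing(A→F) − bearing(A→S) = 95.00° ✓; |AF| = 7.700 ✓; ∠(AF, FB) = 90.00° ✓; |FB| = 27.20 ✗.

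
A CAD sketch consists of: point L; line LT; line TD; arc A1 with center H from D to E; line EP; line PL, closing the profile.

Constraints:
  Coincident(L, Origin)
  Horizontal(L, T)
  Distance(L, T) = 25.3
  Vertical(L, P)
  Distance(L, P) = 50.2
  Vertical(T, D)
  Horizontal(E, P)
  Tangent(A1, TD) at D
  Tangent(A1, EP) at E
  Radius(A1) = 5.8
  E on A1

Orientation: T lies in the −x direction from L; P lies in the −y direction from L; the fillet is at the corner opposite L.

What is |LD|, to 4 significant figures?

51.10

The virtual corner opposite L is at (-25.30, -50.20). The tangent condition forces HD to be normal to TD and since A1 is tangent to EP there, HE ⟂ EP, with radius 5.8, so the center H sits 5.8 in from both sides at H = (-19.50, -44.40). That places the tangent points at D = (-25.30, -44.40) on TD and E = (-19.50, -50.20) on EP. Then |LD| = |D − L| = 51.10.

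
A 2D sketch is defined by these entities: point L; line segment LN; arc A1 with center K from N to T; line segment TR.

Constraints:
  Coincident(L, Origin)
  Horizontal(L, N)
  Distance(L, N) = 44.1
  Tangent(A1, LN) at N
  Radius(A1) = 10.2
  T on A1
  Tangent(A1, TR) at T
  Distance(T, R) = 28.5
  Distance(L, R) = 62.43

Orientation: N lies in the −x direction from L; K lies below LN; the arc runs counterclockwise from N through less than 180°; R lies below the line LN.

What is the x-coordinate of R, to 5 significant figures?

-47.720

Checks: ∠(KN, NL) = 90.00° ✓; |KN| = 10.20 ✓; |KT| = 10.20 ✓; ∠(KT, TR) = 90.00° ✓; |TR| = 28.50 ✓; |LR| = 62.43 ✓.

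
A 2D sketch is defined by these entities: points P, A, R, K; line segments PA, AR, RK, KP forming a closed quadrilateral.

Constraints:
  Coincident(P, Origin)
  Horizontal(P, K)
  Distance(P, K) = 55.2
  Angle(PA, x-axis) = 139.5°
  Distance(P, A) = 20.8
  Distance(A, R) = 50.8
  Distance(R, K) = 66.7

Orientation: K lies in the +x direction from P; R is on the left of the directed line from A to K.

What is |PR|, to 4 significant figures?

55.74

P is at the origin; P and K share the same y with |PK| = 55.2 and K in +x, so K = (55.2, 0). PA runs at 139.5° with |PA| = 20.8, so A = (-15.82, 13.51). R is determined by |AR| = 50.8 and |RK| = 66.7 together: it lies at the intersection of circle(A, 50.8) and circle(K, 66.7). With |AK| = 72.29, the foot of the radical line on AK is 23.22 from A and the perpendicular offset is √(50.8² − 23.22²) = 45.18. Taking the left-of-AK solution: R = (15.44, 53.55).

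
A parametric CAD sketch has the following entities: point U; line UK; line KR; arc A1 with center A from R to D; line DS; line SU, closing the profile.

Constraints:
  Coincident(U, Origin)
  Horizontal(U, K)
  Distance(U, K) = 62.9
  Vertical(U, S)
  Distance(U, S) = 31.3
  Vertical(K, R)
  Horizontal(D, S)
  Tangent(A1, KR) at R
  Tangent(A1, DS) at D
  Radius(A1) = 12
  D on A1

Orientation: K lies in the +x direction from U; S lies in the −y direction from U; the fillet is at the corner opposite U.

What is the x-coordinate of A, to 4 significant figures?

50.90

US is vertical with |US| = 31.3 and S on the −y side, so S = (0.000, -31.30). The virtual corner opposite U is at (62.90, -31.30). A1 meets KR tangentially, so AR is at right angles to KR and tangency of A1 to DS means the radius AD is perpendicular to DS, with radius 12.0, so the center A sits 12.0 in from both sides at A = (50.90, -19.30). So A.x = 50.90.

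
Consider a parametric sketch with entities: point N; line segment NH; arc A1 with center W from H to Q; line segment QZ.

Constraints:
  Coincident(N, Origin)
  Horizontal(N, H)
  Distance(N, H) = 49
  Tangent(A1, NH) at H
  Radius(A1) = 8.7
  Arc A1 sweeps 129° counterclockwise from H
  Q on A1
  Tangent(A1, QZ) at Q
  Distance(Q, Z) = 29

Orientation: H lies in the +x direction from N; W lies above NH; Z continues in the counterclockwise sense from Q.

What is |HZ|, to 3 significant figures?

38.5

N is at the origin; NH is horizontal with |NH| = 49.0 and H on the +x side, so H = (49.0, 0.00). Since A1 is tangent to NH there, WH ⟂ NH, so W = H + (0, 8.7) = (49.0, 8.70). On A1, H sits at bearing -90° from W; a 129° counterclockwise sweep puts Q at bearing 39°, so Q = W + 8.7·(cos 39°, sin 39°) = (55.8, 14.2). Tangency of A1 to QZ means the radius WQ is perpendicular to QZ, so QZ runs along (−sin 39°, cos 39°); with |QZ| = 29.0, Z = (37.5, 36.7). Then |HZ| = |Z − H| = 38.5.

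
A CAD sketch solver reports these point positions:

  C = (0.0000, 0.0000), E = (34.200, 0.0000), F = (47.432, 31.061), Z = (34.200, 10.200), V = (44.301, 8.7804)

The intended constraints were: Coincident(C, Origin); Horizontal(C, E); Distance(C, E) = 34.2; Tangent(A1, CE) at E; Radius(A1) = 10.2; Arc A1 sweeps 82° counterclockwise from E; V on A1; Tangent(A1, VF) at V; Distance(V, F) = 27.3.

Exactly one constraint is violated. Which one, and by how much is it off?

Distance(V, F) = 27.3 — off by 4.80.

C = (0.00, 0.00) ✓; C.y = 0.00, E.y = 0.00 ✓; |CE| = 34.20 ✓; ∠(ZE, EC) = 90.00° ✓; |ZE| = 10.20 ✓; bearing(Z→V) − bearing(Z→E) = 82.00° ✓; |ZV| = 10.20 ✓; ∠(ZV, VF) = 90.00° ✓; |VF| = 22.50 ✗.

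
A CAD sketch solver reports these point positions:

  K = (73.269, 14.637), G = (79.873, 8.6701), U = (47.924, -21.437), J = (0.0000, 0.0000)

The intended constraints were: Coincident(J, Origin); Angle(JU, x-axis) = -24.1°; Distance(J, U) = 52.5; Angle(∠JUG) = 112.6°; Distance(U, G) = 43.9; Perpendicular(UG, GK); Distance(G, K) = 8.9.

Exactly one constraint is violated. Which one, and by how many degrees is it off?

Perpendicular(UG, GK) — off by 4.60°.

J = (0.00, 0.00) ✓; JU at -24.10° ✓; |JU| = 52.50 ✓; ∠JUG = 112.6° ✓; |UG| = 43.90 ✓; ∠(UG, GK) = 94.60° ✗; |GK| = 8.900 ✓.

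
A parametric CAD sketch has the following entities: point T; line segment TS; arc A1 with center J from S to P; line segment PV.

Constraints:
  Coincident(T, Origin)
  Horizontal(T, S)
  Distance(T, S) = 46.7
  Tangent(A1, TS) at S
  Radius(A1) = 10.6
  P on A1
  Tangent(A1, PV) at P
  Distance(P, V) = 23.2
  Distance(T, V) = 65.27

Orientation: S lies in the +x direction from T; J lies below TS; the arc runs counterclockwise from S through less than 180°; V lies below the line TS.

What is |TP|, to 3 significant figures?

43.1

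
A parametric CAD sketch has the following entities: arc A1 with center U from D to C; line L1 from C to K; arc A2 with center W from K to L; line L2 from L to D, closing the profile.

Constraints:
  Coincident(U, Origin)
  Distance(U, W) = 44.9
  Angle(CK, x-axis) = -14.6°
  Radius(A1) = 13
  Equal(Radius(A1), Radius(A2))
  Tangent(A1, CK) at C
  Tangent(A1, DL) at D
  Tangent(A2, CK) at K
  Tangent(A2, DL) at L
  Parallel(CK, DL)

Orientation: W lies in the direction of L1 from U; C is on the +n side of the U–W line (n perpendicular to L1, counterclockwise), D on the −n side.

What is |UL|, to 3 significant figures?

46.7

Tangency of A1 to both parallel lines with radius 13.0 puts C and D at U ± 13.0·n: C = (3.28, 12.6), D = (-3.28, -12.6). Equal radii place K and L the same way about W: K = W + 13.0·n = (46.7, 1.26), L = W − 13.0·n = (40.2, -23.9). Then |UL| = |L − U| = 46.7.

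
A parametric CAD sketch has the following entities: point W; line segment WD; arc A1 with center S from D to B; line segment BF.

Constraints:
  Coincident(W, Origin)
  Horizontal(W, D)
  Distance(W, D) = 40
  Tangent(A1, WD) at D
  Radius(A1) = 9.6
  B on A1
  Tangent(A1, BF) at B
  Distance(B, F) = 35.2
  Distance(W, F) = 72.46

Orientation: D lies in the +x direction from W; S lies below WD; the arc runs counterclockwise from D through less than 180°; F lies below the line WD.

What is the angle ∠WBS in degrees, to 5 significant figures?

103.75°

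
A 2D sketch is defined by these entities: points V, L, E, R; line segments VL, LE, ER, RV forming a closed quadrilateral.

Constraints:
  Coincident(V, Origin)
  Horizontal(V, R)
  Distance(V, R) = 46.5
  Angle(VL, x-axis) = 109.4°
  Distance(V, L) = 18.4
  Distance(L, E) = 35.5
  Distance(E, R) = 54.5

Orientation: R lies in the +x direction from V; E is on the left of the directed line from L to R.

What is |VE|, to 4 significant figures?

47.89

V is at the origin; VR is horizontal with |VR| = 46.5 and R in +x, so R = (46.5, 0). VL runs at 109.4° with |VL| = 18.4, so L = (-6.112, 17.36). E is determined by |LE| = 35.5 and |ER| = 54.5 together: it lies at the intersection of circle(L, 35.5) and circle(R, 54.5). With |LR| = 55.40, the foot of the radical line on LR is 12.27 from L and the perpendicular offset is √(35.5² − 12.27²) = 33.31. Taking the left-of-LR solution: E = (15.97, 45.15).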